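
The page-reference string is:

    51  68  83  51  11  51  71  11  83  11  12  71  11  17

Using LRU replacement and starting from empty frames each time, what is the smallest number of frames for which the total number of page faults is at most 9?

f=1: 14 faults
f=2: 12 faults
f=3: 9 faults
f=4: 7 faults
f=5: 7 faults
f=6: 7 faults
f=7: 7 faults
Smallest f with faults ≤ 9 is 3.

3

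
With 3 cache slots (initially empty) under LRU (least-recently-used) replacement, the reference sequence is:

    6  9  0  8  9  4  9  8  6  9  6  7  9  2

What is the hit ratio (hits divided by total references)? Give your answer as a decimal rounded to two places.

0.43

6: fault, frames [6]
9: fault, frames [6, 9]
0: fault, frames [6, 9, 0]
8: fault, evict 6, frames [9, 0, 8]
9: hit
4: fault, evict 0, frames [8, 9, 4]
9: hit
8: hit
6: fault, evict 4, frames [9, 8, 6]
9: hit
6: hit
7: fault, evict 8, frames [9, 6, 7]
9: hit
2: fault, evict 6, frames [7, 9, 2]
Hits: 6 of 14 references → 6/14 = 0.4286.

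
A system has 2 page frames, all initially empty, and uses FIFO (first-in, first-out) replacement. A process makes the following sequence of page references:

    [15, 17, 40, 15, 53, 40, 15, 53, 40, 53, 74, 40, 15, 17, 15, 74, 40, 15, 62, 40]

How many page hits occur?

3

15: fault, frames {15}
17: fault, frames {15,17}
40: fault, evict 15, frames {17,40}
15: fault, evict 17, frames {40,15}
53: fault, evict 40, frames {15,53}
40: fault, evict 15, frames {53,40}
15: fault, evict 53, frames {40,15}
53: fault, evict 40, frames {15,53}
40: fault, evict 15, frames {53,40}
53: hit
74: fault, evict 53, frames {40,74}
40: hit
15: fault, evict 40, frames {74,15}
17: fault, evict 74, frames {15,17}
15: hit
74: fault, evict 15, frames {17,74}
40: fault, evict 17, frames {74,40}
15: fault, evict 74, frames {40,15}
62: fault, evict 40, frames {15,62}
40: fault, evict 15, frames {62,40}
Hits: 3.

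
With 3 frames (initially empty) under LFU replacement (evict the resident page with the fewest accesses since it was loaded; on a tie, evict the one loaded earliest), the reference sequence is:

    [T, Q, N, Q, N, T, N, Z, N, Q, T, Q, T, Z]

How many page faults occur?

T: fault, frames {T}
Q: fault, frames {T,Q}
N: fault, frames {T,Q,N}
Q: hit
N: hit
T: hit
N: hit
Z: fault, evict T, frames {Q,N,Z}
N: hit
Q: hit
T: fault, evict Z, frames {Q,N,T}
Q: hit
T: hit
Z: fault, evict T, frames {Q,N,Z}
Page faults: 6.

6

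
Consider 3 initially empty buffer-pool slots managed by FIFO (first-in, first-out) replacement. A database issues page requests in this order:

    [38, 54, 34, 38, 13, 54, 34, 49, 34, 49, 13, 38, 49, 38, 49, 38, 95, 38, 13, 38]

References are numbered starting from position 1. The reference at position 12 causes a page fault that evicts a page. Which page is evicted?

pos 1: 38: miss, frames (38)
pos 2: 54: miss, frames (38 54)
pos 3: 34: miss, frames (38 54 34)
pos 4: 38: hit
pos 5: 13: miss, evict 38, frames (54 34 13)
pos 6: 54: hit
pos 7: 34: hit
pos 8: 49: miss, evict 54, frames (34 13 49)
pos 9: 34: hit
pos 10: 49: hit
pos 11: 13: hit
pos 12: 38: miss, evict 34, frames (13 49 38)
At position 12, page 34 is evicted.

34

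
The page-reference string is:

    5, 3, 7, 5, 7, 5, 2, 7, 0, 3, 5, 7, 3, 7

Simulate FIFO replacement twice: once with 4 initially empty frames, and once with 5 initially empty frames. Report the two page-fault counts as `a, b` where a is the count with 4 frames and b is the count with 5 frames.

8, 5

4 frames: F F F . . . F . F . F . F F → 8 faults.
5 frames: F F F . . . F . F . . . . . → 5 faults.
5 < 8: adding a frame reduced faults, as is typical.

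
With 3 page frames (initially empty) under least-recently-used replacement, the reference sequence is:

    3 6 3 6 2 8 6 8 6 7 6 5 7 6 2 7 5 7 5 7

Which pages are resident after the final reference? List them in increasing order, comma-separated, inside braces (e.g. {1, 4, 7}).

{2, 5, 7}

3: miss, frames [3]
6: miss, frames [3, 6]
3: hit
6: hit
2: miss, frames [3, 6, 2]
8: miss, evict 3, frames [6, 2, 8]
6: hit
8: hit
6: hit
7: miss, evict 2, frames [8, 6, 7]
6: hit
5: miss, evict 8, frames [7, 6, 5]
7: hit
6: hit
2: miss, evict 5, frames [7, 6, 2]
7: hit
5: miss, evict 6, frames [2, 7, 5]
7: hit
5: hit
7: hit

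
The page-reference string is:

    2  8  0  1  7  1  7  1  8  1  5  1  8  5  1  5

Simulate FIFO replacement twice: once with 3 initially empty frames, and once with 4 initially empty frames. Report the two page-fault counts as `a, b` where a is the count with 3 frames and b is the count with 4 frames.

3 frames: F F F F F . . . F . F F . . . . → 8 faults.
4 frames: F F F F F . . . . . F . F . . . → 7 faults.
7 < 8: adding a frame reduced faults, as is typical.

8, 7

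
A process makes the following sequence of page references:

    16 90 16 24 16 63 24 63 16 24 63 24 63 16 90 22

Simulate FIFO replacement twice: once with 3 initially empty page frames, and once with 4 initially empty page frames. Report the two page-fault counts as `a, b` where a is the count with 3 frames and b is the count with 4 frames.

3 frames: F F . F . F . . F . . . . . F F → 7 faults.
4 frames: F F . F . F . . . . . . . . . F → 5 faults.
5 < 7: adding a frame reduced faults, as is typical.

7, 5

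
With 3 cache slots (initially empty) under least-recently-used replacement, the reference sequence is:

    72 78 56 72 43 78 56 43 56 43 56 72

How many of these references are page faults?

7

72 -> fault, frames {72}
78 -> fault, frames {72,78}
56 -> fault, frames {72,78,56}
72 -> hit
43 -> fault, evict 78, frames {56,72,43}
78 -> fault, evict 56, frames {72,43,78}
56 -> fault, evict 72, frames {43,78,56}
43 -> hit
56 -> hit
43 -> hit
56 -> hit
72 -> fault, evict 78, frames {43,56,72}
Page faults: 7.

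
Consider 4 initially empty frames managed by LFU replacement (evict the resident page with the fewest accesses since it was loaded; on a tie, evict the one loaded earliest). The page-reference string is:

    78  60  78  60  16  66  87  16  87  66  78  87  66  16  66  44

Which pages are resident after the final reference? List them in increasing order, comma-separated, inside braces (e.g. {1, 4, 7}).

{44, 66, 78, 87}

78: fault, frames [78]
60: fault, frames [78, 60]
78: hit
60: hit
16: fault, frames [78, 60, 16]
66: fault, frames [78, 60, 16, 66]
87: fault, evict 16, frames [78, 60, 66, 87]
16: fault, evict 66, frames [78, 60, 87, 16]
87: hit
66: fault, evict 16, frames [78, 60, 87, 66]
78: hit
87: hit
66: hit
16: fault, evict 60, frames [78, 87, 66, 16]
66: hit
44: fault, evict 16, frames [78, 87, 66, 44]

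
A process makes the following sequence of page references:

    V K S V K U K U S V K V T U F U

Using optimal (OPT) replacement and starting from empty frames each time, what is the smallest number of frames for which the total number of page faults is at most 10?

2

f=1: 16 faults
f=2: 10 faults
f=3: 7 faults
f=4: 6 faults
f=5: 6 faults
f=6: 6 faults
Smallest f with faults ≤ 10 is 2.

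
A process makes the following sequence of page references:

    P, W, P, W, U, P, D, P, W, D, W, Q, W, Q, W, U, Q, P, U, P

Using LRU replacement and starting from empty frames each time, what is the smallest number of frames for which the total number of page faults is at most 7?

4

f=1: 20 faults
f=2: 12 faults
f=3: 8 faults
f=4: 7 faults
f=5: 5 faults
Smallest f with faults ≤ 7 is 4.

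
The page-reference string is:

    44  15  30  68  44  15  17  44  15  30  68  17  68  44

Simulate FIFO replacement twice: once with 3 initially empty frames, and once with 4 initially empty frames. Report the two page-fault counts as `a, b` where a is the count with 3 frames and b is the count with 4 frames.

10, 11

3 frames: F F F F F F F . . F F . . F → 10 faults.
4 frames: F F F F . . F F F F F F . F → 11 faults.
11 > 10: adding a frame increased faults — Belady's anomaly.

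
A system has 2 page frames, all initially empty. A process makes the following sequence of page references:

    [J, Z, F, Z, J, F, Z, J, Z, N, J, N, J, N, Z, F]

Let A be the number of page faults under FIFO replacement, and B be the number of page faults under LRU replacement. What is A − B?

Under FIFO: F F F . F . F . . F F . . . F F → 9 faults.
Under LRU: F F F . F F F F . F F . . . F F → 11 faults.
A − B = 9 − 11 = -2.

-2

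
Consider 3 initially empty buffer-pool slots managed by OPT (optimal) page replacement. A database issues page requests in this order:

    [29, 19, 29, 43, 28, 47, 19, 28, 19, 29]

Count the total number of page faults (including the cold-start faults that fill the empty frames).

29 -> fault, frames {29}
19 -> fault, frames {29,19}
29 -> hit
43 -> fault, frames {29,19,43}
28 -> fault, evict 43, frames {29,19,28}
47 -> fault, evict 29, frames {19,28,47}
19 -> hit
28 -> hit
19 -> hit
29 -> fault, evict 47, frames {19,28,29}
Page faults: 6.

6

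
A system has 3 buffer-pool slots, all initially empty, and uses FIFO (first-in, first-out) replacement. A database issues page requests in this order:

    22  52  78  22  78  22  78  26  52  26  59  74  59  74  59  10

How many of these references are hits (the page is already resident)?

9

22: fault, frames (22)
52: fault, frames (22 52)
78: fault, frames (22 52 78)
22: hit
78: hit
22: hit
78: hit
26: fault, evict 22, frames (52 78 26)
52: hit
26: hit
59: fault, evict 52, frames (78 26 59)
74: fault, evict 78, frames (26 59 74)
59: hit
74: hit
59: hit
10: fault, evict 26, frames (59 74 10)
Hits: 9.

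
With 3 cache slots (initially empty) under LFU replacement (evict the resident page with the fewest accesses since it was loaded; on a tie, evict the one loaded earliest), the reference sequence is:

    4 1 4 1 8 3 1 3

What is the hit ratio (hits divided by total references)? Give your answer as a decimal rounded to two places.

0.50

4 -> fault, frames [4]
1 -> fault, frames [4, 1]
4 -> hit
1 -> hit
8 -> fault, frames [4, 1, 8]
3 -> fault, evict 8, frames [4, 1, 3]
1 -> hit
3 -> hit
Hits: 4 of 8 references → 4/8 = 0.5000.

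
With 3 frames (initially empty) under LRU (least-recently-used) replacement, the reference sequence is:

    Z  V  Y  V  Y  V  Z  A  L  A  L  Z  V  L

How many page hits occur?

Z → fault, frames {Z}
V → fault, frames {Z,V}
Y → fault, frames {Z,V,Y}
V → hit
Y → hit
V → hit
Z → hit
A → fault, evict Y, frames {V,Z,A}
L → fault, evict V, frames {Z,A,L}
A → hit
L → hit
Z → hit
V → fault, evict A, frames {L,Z,V}
L → hit
Hits: 8.

8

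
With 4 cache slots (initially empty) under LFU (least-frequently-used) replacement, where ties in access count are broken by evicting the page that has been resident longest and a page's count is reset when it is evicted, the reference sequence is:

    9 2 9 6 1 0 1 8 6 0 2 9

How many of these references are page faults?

9

9: miss, frames {9}
2: miss, frames {9,2}
9: hit
6: miss, frames {9,2,6}
1: miss, frames {9,2,6,1}
0: miss, evict 2, frames {9,6,1,0}
1: hit
8: miss, evict 6, frames {9,1,0,8}
6: miss, evict 0, frames {9,1,8,6}
0: miss, evict 8, frames {9,1,6,0}
2: miss, evict 6, frames {9,1,0,2}
9: hit
Page faults: 9.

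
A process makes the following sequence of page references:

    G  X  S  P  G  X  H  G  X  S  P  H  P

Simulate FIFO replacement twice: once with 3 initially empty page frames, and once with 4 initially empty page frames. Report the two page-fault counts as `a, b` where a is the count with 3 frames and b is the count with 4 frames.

9, 10

3 frames: F F F F F F F . . F F . . → 9 faults.
4 frames: F F F F . . F F F F F F . → 10 faults.
10 > 9: adding a frame increased faults — Belady's anomaly.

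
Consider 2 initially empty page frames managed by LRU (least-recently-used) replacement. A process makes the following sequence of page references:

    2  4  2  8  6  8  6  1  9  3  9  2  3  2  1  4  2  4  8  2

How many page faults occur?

2 -> miss, frames [2]
4 -> miss, frames [2, 4]
2 -> hit
8 -> miss, evict 4, frames [2, 8]
6 -> miss, evict 2, frames [8, 6]
8 -> hit
6 -> hit
1 -> miss, evict 8, frames [6, 1]
9 -> miss, evict 6, frames [1, 9]
3 -> miss, evict 1, frames [9, 3]
9 -> hit
2 -> miss, evict 3, frames [9, 2]
3 -> miss, evict 9, frames [2, 3]
2 -> hit
1 -> miss, evict 3, frames [2, 1]
4 -> miss, evict 2, frames [1, 4]
2 -> miss, evict 1, frames [4, 2]
4 -> hit
8 -> miss, evict 2, frames [4, 8]
2 -> miss, evict 4, frames [8, 2]
Page faults: 14.

14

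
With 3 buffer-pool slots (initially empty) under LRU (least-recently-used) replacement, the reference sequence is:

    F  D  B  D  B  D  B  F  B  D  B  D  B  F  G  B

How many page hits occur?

F -> fault, frames (F)
D -> fault, frames (F D)
B -> fault, frames (F D B)
D -> hit
B -> hit
D -> hit
B -> hit
F -> hit
B -> hit
D -> hit
B -> hit
D -> hit
B -> hit
F -> hit
G -> fault, evict D, frames (B F G)
B -> hit
Hits: 12.

12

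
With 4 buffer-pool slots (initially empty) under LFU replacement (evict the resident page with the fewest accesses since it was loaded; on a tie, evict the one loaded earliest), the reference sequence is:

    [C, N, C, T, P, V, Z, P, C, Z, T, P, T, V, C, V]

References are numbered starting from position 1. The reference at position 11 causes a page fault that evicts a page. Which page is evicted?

V

pos 1: C -> fault, frames (C)
pos 2: N -> fault, frames (C N)
pos 3: C -> hit
pos 4: T -> fault, frames (C N T)
pos 5: P -> fault, frames (C N T P)
pos 6: V -> fault, evict N, frames (C T P V)
pos 7: Z -> fault, evict T, frames (C P V Z)
pos 8: P -> hit
pos 9: C -> hit
pos 10: Z -> hit
pos 11: T -> fault, evict V, frames (C P Z T)
At position 11, page V is evicted.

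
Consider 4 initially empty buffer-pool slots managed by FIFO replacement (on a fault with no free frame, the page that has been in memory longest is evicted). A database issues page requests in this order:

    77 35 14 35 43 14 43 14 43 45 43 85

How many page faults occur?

6

77 → miss, frames [77]
35 → miss, frames [77, 35]
14 → miss, frames [77, 35, 14]
35 → hit
43 → miss, frames [77, 35, 14, 43]
14 → hit
43 → hit
14 → hit
43 → hit
45 → miss, evict 77, frames [35, 14, 43, 45]
43 → hit
85 → miss, evict 35, frames [14, 43, 45, 85]
Page faults: 6.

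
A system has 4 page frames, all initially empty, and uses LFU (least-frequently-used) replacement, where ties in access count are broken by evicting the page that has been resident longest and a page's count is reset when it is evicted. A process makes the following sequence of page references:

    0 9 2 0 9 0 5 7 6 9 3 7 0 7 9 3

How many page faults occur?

0 → miss, frames [0]
9 → miss, frames [0, 9]
2 → miss, frames [0, 9, 2]
0 → hit
9 → hit
0 → hit
5 → miss, frames [0, 9, 2, 5]
7 → miss, evict 2, frames [0, 9, 5, 7]
6 → miss, evict 5, frames [0, 9, 7, 6]
9 → hit
3 → miss, evict 7, frames [0, 9, 6, 3]
7 → miss, evict 6, frames [0, 9, 3, 7]
0 → hit
7 → hit
9 → hit
3 → hit
Page faults: 8.

8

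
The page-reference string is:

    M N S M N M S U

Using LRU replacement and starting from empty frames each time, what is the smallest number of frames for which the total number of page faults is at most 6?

f=1: 8 faults
f=2: 7 faults
f=3: 4 faults
f=4: 4 faults
Smallest f with faults ≤ 6 is 3.

3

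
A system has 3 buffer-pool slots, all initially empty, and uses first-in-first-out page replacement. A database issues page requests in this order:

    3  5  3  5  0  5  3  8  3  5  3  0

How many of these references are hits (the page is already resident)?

5

3: miss, frames (3)
5: miss, frames (3 5)
3: hit
5: hit
0: miss, frames (3 5 0)
5: hit
3: hit
8: miss, evict 3, frames (5 0 8)
3: miss, evict 5, frames (0 8 3)
5: miss, evict 0, frames (8 3 5)
3: hit
0: miss, evict 8, frames (3 5 0)
Hits: 5.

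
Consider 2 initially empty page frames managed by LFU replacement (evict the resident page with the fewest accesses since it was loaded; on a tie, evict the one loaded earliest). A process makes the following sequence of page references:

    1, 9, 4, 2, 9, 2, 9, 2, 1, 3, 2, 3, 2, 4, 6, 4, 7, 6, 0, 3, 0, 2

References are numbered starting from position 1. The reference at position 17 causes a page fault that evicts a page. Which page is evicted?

4

pos 1: 1: miss, frames (1)
pos 2: 9: miss, frames (1 9)
pos 3: 4: miss, evict 1, frames (9 4)
pos 4: 2: miss, evict 9, frames (4 2)
pos 5: 9: miss, evict 4, frames (2 9)
pos 6: 2: hit
pos 7: 9: hit
pos 8: 2: hit
pos 9: 1: miss, evict 9, frames (2 1)
pos 10: 3: miss, evict 1, frames (2 3)
pos 11: 2: hit
pos 12: 3: hit
pos 13: 2: hit
pos 14: 4: miss, evict 3, frames (2 4)
pos 15: 6: miss, evict 4, frames (2 6)
pos 16: 4: miss, evict 6, frames (2 4)
pos 17: 7: miss, evict 4, frames (2 7)
At position 17, page 4 is evicted.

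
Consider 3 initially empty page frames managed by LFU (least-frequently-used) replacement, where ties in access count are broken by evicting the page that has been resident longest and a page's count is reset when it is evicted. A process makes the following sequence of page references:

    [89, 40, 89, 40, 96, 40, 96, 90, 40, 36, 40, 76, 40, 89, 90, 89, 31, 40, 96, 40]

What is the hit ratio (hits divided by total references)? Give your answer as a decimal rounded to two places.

89: fault, frames [89]
40: fault, frames [89, 40]
89: hit
40: hit
96: fault, frames [89, 40, 96]
40: hit
96: hit
90: fault, evict 89, frames [40, 96, 90]
40: hit
36: fault, evict 90, frames [40, 96, 36]
40: hit
76: fault, evict 36, frames [40, 96, 76]
40: hit
89: fault, evict 76, frames [40, 96, 89]
90: fault, evict 89, frames [40, 96, 90]
89: fault, evict 90, frames [40, 96, 89]
31: fault, evict 89, frames [40, 96, 31]
40: hit
96: hit
40: hit
Hits: 10 of 20 references → 10/20 = 0.5000.

0.50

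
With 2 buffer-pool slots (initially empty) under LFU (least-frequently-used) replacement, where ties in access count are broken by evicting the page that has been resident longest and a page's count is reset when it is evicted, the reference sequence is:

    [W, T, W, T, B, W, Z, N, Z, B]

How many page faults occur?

W: miss, frames (W)
T: miss, frames (W T)
W: hit
T: hit
B: miss, evict W, frames (T B)
W: miss, evict B, frames (T W)
Z: miss, evict W, frames (T Z)
N: miss, evict Z, frames (T N)
Z: miss, evict N, frames (T Z)
B: miss, evict Z, frames (T B)
Page faults: 8.

8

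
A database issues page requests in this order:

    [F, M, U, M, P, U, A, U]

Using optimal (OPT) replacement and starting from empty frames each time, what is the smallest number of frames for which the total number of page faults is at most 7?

f=1: 8 faults
f=2: 5 faults
f=3: 5 faults
f=4: 5 faults
f=5: 5 faults
Smallest f with faults ≤ 7 is 2.

2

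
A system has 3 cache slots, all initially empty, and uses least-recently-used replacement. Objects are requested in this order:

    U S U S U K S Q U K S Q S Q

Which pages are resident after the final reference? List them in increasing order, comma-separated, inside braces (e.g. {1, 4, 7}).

U: miss, frames [U]
S: miss, frames [U, S]
U: hit
S: hit
U: hit
K: miss, frames [S, U, K]
S: hit
Q: miss, evict U, frames [K, S, Q]
U: miss, evict K, frames [S, Q, U]
K: miss, evict S, frames [Q, U, K]
S: miss, evict Q, frames [U, K, S]
Q: miss, evict U, frames [K, S, Q]
S: hit
Q: hit

{K, Q, S}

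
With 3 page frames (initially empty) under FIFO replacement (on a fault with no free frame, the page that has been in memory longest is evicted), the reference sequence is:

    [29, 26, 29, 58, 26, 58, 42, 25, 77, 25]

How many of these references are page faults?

29 -> fault, frames {29}
26 -> fault, frames {29,26}
29 -> hit
58 -> fault, frames {29,26,58}
26 -> hit
58 -> hit
42 -> fault, evict 29, frames {26,58,42}
25 -> fault, evict 26, frames {58,42,25}
77 -> fault, evict 58, frames {42,25,77}
25 -> hit
Page faults: 6.

6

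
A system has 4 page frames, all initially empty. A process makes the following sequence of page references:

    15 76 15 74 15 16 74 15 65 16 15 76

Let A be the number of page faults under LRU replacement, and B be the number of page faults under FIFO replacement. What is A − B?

Under LRU: F F . F . F . . F . . F → 6 faults.
Under FIFO: F F . F . F . . F . F F → 7 faults.
A − B = 6 − 7 = -1.

-1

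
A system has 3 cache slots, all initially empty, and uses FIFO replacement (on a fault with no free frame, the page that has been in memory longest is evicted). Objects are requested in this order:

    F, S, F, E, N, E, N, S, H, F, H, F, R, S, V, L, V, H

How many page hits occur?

7

F: fault, frames {F}
S: fault, frames {F,S}
F: hit
E: fault, frames {F,S,E}
N: fault, evict F, frames {S,E,N}
E: hit
N: hit
S: hit
H: fault, evict S, frames {E,N,H}
F: fault, evict E, frames {N,H,F}
H: hit
F: hit
R: fault, evict N, frames {H,F,R}
S: fault, evict H, frames {F,R,S}
V: fault, evict F, frames {R,S,V}
L: fault, evict R, frames {S,V,L}
V: hit
H: fault, evict S, frames {V,L,H}
Hits: 7.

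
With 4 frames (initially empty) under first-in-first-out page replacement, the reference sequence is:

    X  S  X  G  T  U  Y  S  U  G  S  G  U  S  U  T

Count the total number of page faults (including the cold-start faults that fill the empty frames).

X -> fault, frames (X)
S -> fault, frames (X S)
X -> hit
G -> fault, frames (X S G)
T -> fault, frames (X S G T)
U -> fault, evict X, frames (S G T U)
Y -> fault, evict S, frames (G T U Y)
S -> fault, evict G, frames (T U Y S)
U -> hit
G -> fault, evict T, frames (U Y S G)
S -> hit
G -> hit
U -> hit
S -> hit
U -> hit
T -> fault, evict U, frames (Y S G T)
Page faults: 9.

9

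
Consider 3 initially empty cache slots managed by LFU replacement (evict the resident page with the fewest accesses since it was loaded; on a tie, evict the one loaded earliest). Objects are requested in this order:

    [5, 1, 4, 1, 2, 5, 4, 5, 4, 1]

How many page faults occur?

5 → fault, frames (5)
1 → fault, frames (5 1)
4 → fault, frames (5 1 4)
1 → hit
2 → fault, evict 5, frames (1 4 2)
5 → fault, evict 4, frames (1 2 5)
4 → fault, evict 2, frames (1 5 4)
5 → hit
4 → hit
1 → hit
Page faults: 6.

6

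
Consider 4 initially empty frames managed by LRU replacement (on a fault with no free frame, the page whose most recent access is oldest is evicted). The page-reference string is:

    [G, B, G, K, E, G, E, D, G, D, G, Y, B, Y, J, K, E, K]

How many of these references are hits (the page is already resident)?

G -> miss, frames [G]
B -> miss, frames [G, B]
G -> hit
K -> miss, frames [B, G, K]
E -> miss, frames [B, G, K, E]
G -> hit
E -> hit
D -> miss, evict B, frames [K, G, E, D]
G -> hit
D -> hit
G -> hit
Y -> miss, evict K, frames [E, D, G, Y]
B -> miss, evict E, frames [D, G, Y, B]
Y -> hit
J -> miss, evict D, frames [G, B, Y, J]
K -> miss, evict G, frames [B, Y, J, K]
E -> miss, evict B, frames [Y, J, K, E]
K -> hit
Hits: 8.

8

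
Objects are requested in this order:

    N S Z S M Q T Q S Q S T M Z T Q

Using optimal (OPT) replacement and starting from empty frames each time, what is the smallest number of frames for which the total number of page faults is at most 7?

f=1: 16 faults
f=2: 11 faults
f=3: 8 faults
f=4: 7 faults
f=5: 6 faults
f=6: 6 faults
Smallest f with faults ≤ 7 is 4.

4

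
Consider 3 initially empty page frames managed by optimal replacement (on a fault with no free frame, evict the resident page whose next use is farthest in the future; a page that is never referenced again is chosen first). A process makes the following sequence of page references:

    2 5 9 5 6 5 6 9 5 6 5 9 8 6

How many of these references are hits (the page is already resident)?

2 -> fault, frames [2]
5 -> fault, frames [2, 5]
9 -> fault, frames [2, 5, 9]
5 -> hit
6 -> fault, evict 2, frames [5, 9, 6]
5 -> hit
6 -> hit
9 -> hit
5 -> hit
6 -> hit
5 -> hit
9 -> hit
8 -> fault, evict 9, frames [5, 6, 8]
6 -> hit
Hits: 9.

9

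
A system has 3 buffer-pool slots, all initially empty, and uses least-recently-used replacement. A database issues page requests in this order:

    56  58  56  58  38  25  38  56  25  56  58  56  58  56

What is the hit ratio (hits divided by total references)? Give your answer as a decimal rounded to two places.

56: fault, frames [56]
58: fault, frames [56, 58]
56: hit
58: hit
38: fault, frames [56, 58, 38]
25: fault, evict 56, frames [58, 38, 25]
38: hit
56: fault, evict 58, frames [25, 38, 56]
25: hit
56: hit
58: fault, evict 38, frames [25, 56, 58]
56: hit
58: hit
56: hit
Hits: 8 of 14 references → 8/14 = 0.5714.

0.57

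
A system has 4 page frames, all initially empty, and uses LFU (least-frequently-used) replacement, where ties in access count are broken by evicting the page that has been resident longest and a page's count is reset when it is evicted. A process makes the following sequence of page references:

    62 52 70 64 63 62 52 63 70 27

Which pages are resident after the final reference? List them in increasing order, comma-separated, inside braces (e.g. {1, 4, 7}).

{27, 52, 63, 70}

62 → miss, frames (62)
52 → miss, frames (62 52)
70 → miss, frames (62 52 70)
64 → miss, frames (62 52 70 64)
63 → miss, evict 62, frames (52 70 64 63)
62 → miss, evict 52, frames (70 64 63 62)
52 → miss, evict 70, frames (64 63 62 52)
63 → hit
70 → miss, evict 64, frames (63 62 52 70)
27 → miss, evict 62, frames (63 52 70 27)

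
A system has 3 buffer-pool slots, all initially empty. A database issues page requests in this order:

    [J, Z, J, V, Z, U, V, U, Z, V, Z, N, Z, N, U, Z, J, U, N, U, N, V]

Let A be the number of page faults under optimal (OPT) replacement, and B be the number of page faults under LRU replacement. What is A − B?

Under OPT: F F . F . F . . . . . F . . . . F . . . . F → 7 faults.
Under LRU: F F . F . F . . . . . F . . F . F . F . . F → 9 faults.
A − B = 7 − 9 = -2.

-2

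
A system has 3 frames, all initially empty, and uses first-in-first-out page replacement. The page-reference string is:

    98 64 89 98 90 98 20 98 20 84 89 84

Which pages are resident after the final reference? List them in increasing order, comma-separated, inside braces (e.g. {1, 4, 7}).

98: miss, frames (98)
64: miss, frames (98 64)
89: miss, frames (98 64 89)
98: hit
90: miss, evict 98, frames (64 89 90)
98: miss, evict 64, frames (89 90 98)
20: miss, evict 89, frames (90 98 20)
98: hit
20: hit
84: miss, evict 90, frames (98 20 84)
89: miss, evict 98, frames (20 84 89)
84: hit

{20, 84, 89}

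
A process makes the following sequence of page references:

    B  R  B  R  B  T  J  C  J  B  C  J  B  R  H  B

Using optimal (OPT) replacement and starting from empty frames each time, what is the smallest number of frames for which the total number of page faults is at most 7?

f=1: 16 faults
f=2: 9 faults
f=3: 7 faults
f=4: 6 faults
f=5: 6 faults
f=6: 6 faults
Smallest f with faults ≤ 7 is 3.

3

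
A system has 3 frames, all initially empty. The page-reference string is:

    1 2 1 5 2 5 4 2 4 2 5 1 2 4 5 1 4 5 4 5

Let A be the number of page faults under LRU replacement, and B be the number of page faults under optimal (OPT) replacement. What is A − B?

2

Under LRU: F F . F . . F . . . . F . F F F . . . . → 8 faults.
Under OPT: F F . F . . F . . . . F . . F . . . . . → 6 faults.
A − B = 8 − 6 = 2.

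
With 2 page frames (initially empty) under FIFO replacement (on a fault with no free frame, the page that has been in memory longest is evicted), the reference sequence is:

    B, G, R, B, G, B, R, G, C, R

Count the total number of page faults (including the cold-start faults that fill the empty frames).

B: miss, frames (B)
G: miss, frames (B G)
R: miss, evict B, frames (G R)
B: miss, evict G, frames (R B)
G: miss, evict R, frames (B G)
B: hit
R: miss, evict B, frames (G R)
G: hit
C: miss, evict G, frames (R C)
R: hit
Page faults: 7.

7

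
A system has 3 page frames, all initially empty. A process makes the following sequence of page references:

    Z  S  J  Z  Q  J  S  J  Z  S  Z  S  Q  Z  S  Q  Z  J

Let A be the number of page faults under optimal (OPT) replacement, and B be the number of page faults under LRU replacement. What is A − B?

Under OPT: F F F . F . . . F . . . . . . . . F → 6 faults.
Under LRU: F F F . F . F . F . . . F . . . . F → 8 faults.
A − B = 6 − 8 = -2.

-2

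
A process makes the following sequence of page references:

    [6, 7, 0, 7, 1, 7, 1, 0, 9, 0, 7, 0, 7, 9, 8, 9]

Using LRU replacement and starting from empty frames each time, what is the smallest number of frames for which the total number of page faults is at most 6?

f=1: 16 faults
f=2: 9 faults
f=3: 7 faults
f=4: 6 faults
f=5: 6 faults
f=6: 6 faults
Smallest f with faults ≤ 6 is 4.

4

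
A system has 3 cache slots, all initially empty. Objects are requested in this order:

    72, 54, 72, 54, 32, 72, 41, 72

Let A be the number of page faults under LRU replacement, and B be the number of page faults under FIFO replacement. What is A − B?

-1

Under LRU: F F . . F . F . → 4 faults.
Under FIFO: F F . . F . F F → 5 faults.
A − B = 4 − 5 = -1.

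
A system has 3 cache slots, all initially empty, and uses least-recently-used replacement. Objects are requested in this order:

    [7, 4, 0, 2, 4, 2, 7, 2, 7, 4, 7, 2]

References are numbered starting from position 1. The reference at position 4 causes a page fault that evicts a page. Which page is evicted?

pos 1: 7: miss, frames {7}
pos 2: 4: miss, frames {7,4}
pos 3: 0: miss, frames {7,4,0}
pos 4: 2: miss, evict 7, frames {4,0,2}
At position 4, page 7 is evicted.

7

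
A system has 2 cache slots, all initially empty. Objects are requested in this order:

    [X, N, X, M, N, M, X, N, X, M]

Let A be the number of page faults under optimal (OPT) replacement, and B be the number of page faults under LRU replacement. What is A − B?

-2

Under OPT: F F . F . . F . . F → 5 faults.
Under LRU: F F . F F . F F . F → 7 faults.
A − B = 5 − 7 = -2.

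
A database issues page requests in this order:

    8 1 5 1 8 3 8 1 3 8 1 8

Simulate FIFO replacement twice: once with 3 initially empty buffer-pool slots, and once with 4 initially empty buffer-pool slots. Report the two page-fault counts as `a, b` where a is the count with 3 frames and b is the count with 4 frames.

6, 4

3 frames: F F F . . F F F . . . . → 6 faults.
4 frames: F F F . . F . . . . . . → 4 faults.
4 < 6: adding a frame reduced faults, as is typical.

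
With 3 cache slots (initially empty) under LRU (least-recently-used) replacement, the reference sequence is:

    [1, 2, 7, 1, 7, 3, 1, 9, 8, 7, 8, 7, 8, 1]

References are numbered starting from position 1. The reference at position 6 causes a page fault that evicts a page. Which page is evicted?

2

pos 1: 1 -> fault, frames (1)
pos 2: 2 -> fault, frames (1 2)
pos 3: 7 -> fault, frames (1 2 7)
pos 4: 1 -> hit
pos 5: 7 -> hit
pos 6: 3 -> fault, evict 2, frames (1 7 3)
At position 6, page 2 is evicted.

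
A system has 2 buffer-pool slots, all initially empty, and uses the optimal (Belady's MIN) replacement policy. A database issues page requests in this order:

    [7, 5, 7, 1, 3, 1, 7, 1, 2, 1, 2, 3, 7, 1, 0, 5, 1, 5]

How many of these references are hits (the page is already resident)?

8

7: fault, frames {7}
5: fault, frames {7,5}
7: hit
1: fault, evict 5, frames {7,1}
3: fault, evict 7, frames {1,3}
1: hit
7: fault, evict 3, frames {1,7}
1: hit
2: fault, evict 7, frames {1,2}
1: hit
2: hit
3: fault, evict 2, frames {1,3}
7: fault, evict 3, frames {1,7}
1: hit
0: fault, evict 7, frames {1,0}
5: fault, evict 0, frames {1,5}
1: hit
5: hit
Hits: 8.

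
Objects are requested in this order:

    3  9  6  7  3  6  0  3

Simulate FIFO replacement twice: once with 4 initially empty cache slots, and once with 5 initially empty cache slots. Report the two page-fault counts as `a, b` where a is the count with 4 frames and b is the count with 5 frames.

4 frames: F F F F . . F F → 6 faults.
5 frames: F F F F . . F . → 5 faults.
5 < 6: adding a frame reduced faults, as is typical.

6, 5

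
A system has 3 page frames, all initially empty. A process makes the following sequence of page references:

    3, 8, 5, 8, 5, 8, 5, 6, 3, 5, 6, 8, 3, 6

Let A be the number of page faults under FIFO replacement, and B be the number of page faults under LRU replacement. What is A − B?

-1

Under FIFO: F F F . . . . F F . . F . . → 6 faults.
Under LRU: F F F . . . . F F . . F F . → 7 faults.
A − B = 6 − 7 = -1.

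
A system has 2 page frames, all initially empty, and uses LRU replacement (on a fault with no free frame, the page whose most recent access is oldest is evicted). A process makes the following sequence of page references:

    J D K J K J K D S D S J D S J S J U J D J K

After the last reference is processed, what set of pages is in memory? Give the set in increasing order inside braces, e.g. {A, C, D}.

J -> fault, frames [J]
D -> fault, frames [J, D]
K -> fault, evict J, frames [D, K]
J -> fault, evict D, frames [K, J]
K -> hit
J -> hit
K -> hit
D -> fault, evict J, frames [K, D]
S -> fault, evict K, frames [D, S]
D -> hit
S -> hit
J -> fault, evict D, frames [S, J]
D -> fault, evict S, frames [J, D]
S -> fault, evict J, frames [D, S]
J -> fault, evict D, frames [S, J]
S -> hit
J -> hit
U -> fault, evict S, frames [J, U]
J -> hit
D -> fault, evict U, frames [J, D]
J -> hit
K -> fault, evict D, frames [J, K]

{J, K}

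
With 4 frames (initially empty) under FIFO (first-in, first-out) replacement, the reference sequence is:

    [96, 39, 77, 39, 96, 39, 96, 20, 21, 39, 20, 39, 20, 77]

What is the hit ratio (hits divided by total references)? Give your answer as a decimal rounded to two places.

0.64

96: fault, frames (96)
39: fault, frames (96 39)
77: fault, frames (96 39 77)
39: hit
96: hit
39: hit
96: hit
20: fault, frames (96 39 77 20)
21: fault, evict 96, frames (39 77 20 21)
39: hit
20: hit
39: hit
20: hit
77: hit
Hits: 9 of 14 references → 9/14 = 0.6429.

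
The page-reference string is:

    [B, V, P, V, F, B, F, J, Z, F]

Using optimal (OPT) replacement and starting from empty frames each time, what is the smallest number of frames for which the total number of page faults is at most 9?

2

f=1: 10 faults
f=2: 7 faults
f=3: 6 faults
f=4: 6 faults
f=5: 6 faults
f=6: 6 faults
Smallest f with faults ≤ 9 is 2.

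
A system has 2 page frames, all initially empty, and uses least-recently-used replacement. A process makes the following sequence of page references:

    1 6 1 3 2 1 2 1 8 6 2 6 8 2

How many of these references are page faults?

10

1 → miss, frames [1]
6 → miss, frames [1, 6]
1 → hit
3 → miss, evict 6, frames [1, 3]
2 → miss, evict 1, frames [3, 2]
1 → miss, evict 3, frames [2, 1]
2 → hit
1 → hit
8 → miss, evict 2, frames [1, 8]
6 → miss, evict 1, frames [8, 6]
2 → miss, evict 8, frames [6, 2]
6 → hit
8 → miss, evict 2, frames [6, 8]
2 → miss, evict 6, frames [8, 2]
Page faults: 10.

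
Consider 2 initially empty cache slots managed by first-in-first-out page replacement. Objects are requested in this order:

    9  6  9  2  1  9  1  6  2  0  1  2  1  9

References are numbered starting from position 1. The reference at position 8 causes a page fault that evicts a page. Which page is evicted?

1

pos 1: 9: fault, frames [9]
pos 2: 6: fault, frames [9, 6]
pos 3: 9: hit
pos 4: 2: fault, evict 9, frames [6, 2]
pos 5: 1: fault, evict 6, frames [2, 1]
pos 6: 9: fault, evict 2, frames [1, 9]
pos 7: 1: hit
pos 8: 6: fault, evict 1, frames [9, 6]
At position 8, page 1 is evicted.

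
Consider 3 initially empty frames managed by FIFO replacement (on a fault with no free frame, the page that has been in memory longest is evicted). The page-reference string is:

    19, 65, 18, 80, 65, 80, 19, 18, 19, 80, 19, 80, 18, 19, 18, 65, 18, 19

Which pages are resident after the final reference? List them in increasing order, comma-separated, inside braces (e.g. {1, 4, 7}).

{18, 19, 65}

19 → fault, frames (19)
65 → fault, frames (19 65)
18 → fault, frames (19 65 18)
80 → fault, evict 19, frames (65 18 80)
65 → hit
80 → hit
19 → fault, evict 65, frames (18 80 19)
18 → hit
19 → hit
80 → hit
19 → hit
80 → hit
18 → hit
19 → hit
18 → hit
65 → fault, evict 18, frames (80 19 65)
18 → fault, evict 80, frames (19 65 18)
19 → hit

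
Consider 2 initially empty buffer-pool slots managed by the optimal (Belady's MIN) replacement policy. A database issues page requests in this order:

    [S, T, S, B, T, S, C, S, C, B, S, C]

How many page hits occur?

S → miss, frames (S)
T → miss, frames (S T)
S → hit
B → miss, evict S, frames (T B)
T → hit
S → miss, evict T, frames (B S)
C → miss, evict B, frames (S C)
S → hit
C → hit
B → miss, evict C, frames (S B)
S → hit
C → miss, evict B, frames (S C)
Hits: 5.

5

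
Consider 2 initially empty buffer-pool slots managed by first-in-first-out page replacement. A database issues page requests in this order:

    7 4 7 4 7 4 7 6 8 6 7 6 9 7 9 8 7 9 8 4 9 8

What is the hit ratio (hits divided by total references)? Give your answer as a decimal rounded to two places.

7: miss, frames (7)
4: miss, frames (7 4)
7: hit
4: hit
7: hit
4: hit
7: hit
6: miss, evict 7, frames (4 6)
8: miss, evict 4, frames (6 8)
6: hit
7: miss, evict 6, frames (8 7)
6: miss, evict 8, frames (7 6)
9: miss, evict 7, frames (6 9)
7: miss, evict 6, frames (9 7)
9: hit
8: miss, evict 9, frames (7 8)
7: hit
9: miss, evict 7, frames (8 9)
8: hit
4: miss, evict 8, frames (9 4)
9: hit
8: miss, evict 9, frames (4 8)
Hits: 10 of 22 references → 10/22 = 0.4545.

0.45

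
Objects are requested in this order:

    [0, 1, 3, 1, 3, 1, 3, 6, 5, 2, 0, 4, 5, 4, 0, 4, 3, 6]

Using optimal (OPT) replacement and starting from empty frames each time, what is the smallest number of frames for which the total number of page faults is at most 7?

f=1: 18 faults
f=2: 11 faults
f=3: 9 faults
f=4: 8 faults
f=5: 7 faults
f=6: 7 faults
f=7: 7 faults
Smallest f with faults ≤ 7 is 5.

5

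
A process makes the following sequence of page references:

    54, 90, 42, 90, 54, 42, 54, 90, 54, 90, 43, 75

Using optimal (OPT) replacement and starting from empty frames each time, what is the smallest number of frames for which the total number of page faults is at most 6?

3

f=1: 12 faults
f=2: 7 faults
f=3: 5 faults
f=4: 5 faults
f=5: 5 faults
Smallest f with faults ≤ 6 is 3.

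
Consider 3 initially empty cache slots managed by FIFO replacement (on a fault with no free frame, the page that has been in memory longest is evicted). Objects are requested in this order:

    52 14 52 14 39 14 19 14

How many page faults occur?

4

52 -> fault, frames (52)
14 -> fault, frames (52 14)
52 -> hit
14 -> hit
39 -> fault, frames (52 14 39)
14 -> hit
19 -> fault, evict 52, frames (14 39 19)
14 -> hit
Page faults: 4.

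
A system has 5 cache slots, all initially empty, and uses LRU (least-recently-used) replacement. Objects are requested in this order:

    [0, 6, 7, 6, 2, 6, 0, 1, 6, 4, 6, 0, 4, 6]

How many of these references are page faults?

6

0 -> fault, frames {0}
6 -> fault, frames {0,6}
7 -> fault, frames {0,6,7}
6 -> hit
2 -> fault, frames {0,7,6,2}
6 -> hit
0 -> hit
1 -> fault, frames {7,2,6,0,1}
6 -> hit
4 -> fault, evict 7, frames {2,0,1,6,4}
6 -> hit
0 -> hit
4 -> hit
6 -> hit
Page faults: 6.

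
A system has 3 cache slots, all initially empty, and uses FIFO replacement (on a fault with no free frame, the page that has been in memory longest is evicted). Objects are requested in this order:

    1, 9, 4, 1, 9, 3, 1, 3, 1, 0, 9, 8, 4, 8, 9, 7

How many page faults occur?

1 → miss, frames [1]
9 → miss, frames [1, 9]
4 → miss, frames [1, 9, 4]
1 → hit
9 → hit
3 → miss, evict 1, frames [9, 4, 3]
1 → miss, evict 9, frames [4, 3, 1]
3 → hit
1 → hit
0 → miss, evict 4, frames [3, 1, 0]
9 → miss, evict 3, frames [1, 0, 9]
8 → miss, evict 1, frames [0, 9, 8]
4 → miss, evict 0, frames [9, 8, 4]
8 → hit
9 → hit
7 → miss, evict 9, frames [8, 4, 7]
Page faults: 10.

10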